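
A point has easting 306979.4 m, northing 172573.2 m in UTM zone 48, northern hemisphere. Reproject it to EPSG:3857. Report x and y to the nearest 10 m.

x 11495410 m, y 173750 m

Unproject from UTM 48N (λ₀ = 105°) → φ = 1.56059975°, λ = 103.26499987°.
Web Mercator (R = 6378137 m): x = 11495407.202 m, y = 173746.654 m.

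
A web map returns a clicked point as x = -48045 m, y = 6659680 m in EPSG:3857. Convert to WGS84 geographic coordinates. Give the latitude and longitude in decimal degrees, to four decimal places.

R = 6378137 m. λ = x/R = -0.43159558°.
φ = 2·arctan(exp(y/R)) − 90° = 2·arctan(2.84096) − 90° = 51.21650120°.

lat 51.2165°, lon -0.4316°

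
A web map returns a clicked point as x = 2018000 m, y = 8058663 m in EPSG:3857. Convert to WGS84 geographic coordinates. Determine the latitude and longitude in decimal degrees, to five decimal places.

lat 58.43220°, lon 18.12800°

R = 6378137 m. λ = x/R = 18.12800243°.
φ = 2·arctan(exp(y/R)) − 90° = 2·arctan(3.53772) − 90° = 58.43220190°.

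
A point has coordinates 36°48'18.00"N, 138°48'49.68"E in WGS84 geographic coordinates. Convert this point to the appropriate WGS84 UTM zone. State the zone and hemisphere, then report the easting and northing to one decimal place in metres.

Zone 54N: E 304971.4 m, N 4075470.5 m

Longitude 138.8138° lies in the 6° band [138°, 144°), giving zone 54; latitude is north of the equator, so 54N.
Zone 54 central meridian λ₀ = 6×54 − 183 = 141°; Δλ = -2.1862°.
Transverse Mercator on WGS84 with k₀ = 0.9996 gives E = 304971.439 m, N = 4075470.468 m.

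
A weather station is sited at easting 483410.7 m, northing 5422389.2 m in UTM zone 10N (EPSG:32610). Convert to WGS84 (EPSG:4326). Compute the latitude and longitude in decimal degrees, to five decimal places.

Zone 10N: λ₀ = -123°, k₀ = 0.9996, false easting 500000 m.
Meridian distance M = (N − FN)/k₀ = 5424559.0 m.
Inverse transverse Mercator on WGS84 gives φ = 48.95420024°, λ = -123.22660025°.

lat 48.95420°, lon -123.22660°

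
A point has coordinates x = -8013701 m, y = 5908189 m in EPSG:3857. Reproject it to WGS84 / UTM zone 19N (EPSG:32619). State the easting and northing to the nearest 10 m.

Web Mercator inverse (R = 6378137 m) → φ = 46.79199989°, λ = -71.98830091°.
UTM 19N forward: E = 271938.890 m, N = 5186387.006 m.

E 271940 m, N 5186390 m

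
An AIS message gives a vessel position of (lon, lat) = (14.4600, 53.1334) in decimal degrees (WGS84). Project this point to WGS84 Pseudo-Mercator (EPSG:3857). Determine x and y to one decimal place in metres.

Web Mercator is spherical with R = a = 6378137 m.
x = R·λ = 6378137 × 0.252374610 = 1609679.837 m.
y = R·ln tan(π/4 + φ/2) = 6378137 × 1.098708217 = 7007711.531 m.

x 1609679.8 m, y 7007711.5 m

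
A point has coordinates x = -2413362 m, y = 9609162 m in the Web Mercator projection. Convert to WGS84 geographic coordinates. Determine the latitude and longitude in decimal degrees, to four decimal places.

lat 65.0030°, lon -21.6796°

R = 6378137 m. λ = x/R = -21.67959971°.
φ = 2·arctan(exp(y/R)) − 90° = 2·arctan(4.51127) − 90° = 65.00300088°.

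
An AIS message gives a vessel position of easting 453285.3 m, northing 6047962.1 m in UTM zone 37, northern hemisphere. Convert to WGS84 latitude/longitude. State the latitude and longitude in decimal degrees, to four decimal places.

lat 54.5770°, lon 38.2773°

Zone 37N: λ₀ = 39°, k₀ = 0.9996, false easting 500000 m.
Meridian distance M = (N − FN)/k₀ = 6050382.3 m.
Inverse transverse Mercator on WGS84 gives φ = 54.57699963°, λ = 38.27730045°.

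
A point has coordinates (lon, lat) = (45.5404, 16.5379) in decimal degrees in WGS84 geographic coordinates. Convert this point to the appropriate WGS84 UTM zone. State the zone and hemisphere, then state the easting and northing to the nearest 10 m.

Zone 38N: E 557660 m, N 1828510 m

Longitude 45.5404° lies in the 6° band [42°, 48°), giving zone 38; latitude is north of the equator, so 38N.
Zone 38 central meridian λ₀ = 6×38 − 183 = 45°; Δλ = +0.5404°.
Transverse Mercator on WGS84 with k₀ = 0.9996 gives E = 557661.749 m, N = 1828513.782 m.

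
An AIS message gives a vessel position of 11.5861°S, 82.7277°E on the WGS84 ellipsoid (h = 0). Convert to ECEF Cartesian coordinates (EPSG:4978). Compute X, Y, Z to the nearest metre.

X 791033 m, Y 6198751 m, Z -1272583 m

WGS84: a = 6378137 m, e² = 0.006694380; N(φ) = a/√(1−e²sin²φ) = 6378998.318 m.
X = (N+h)·cosφ·cosλ = 791032.531 m; Y = (N+h)·cosφ·sinλ = 6198751.229 m; Z = (N(1−e²)+h)·sinφ = -1272583.171 m.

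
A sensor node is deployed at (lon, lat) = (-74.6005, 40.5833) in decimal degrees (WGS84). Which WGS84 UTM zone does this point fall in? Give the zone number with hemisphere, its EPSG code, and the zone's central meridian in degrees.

Zone 18N (EPSG:32618), central meridian -75°

UTM zone = ⌊(λ + 180)/6⌋ + 1; -74.6005° ∈ [-78°, -72°) → zone 18.
Hemisphere: N (φ ≥ 0).
Central meridian λ₀ = 6×18 − 183 = -75°.
EPSG code: 32618.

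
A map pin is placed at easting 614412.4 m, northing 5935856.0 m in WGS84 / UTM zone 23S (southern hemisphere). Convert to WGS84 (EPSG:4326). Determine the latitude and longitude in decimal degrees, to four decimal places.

lat -36.7161°, lon -43.7189°

Zone 23S: λ₀ = -45°, k₀ = 0.9996, false easting 500000 m, false northing 10000000 m.
Meridian distance M = (N − FN)/k₀ = -4065770.3 m.
Inverse transverse Mercator on WGS84 gives φ = -36.71610039°, λ = -43.71889964°.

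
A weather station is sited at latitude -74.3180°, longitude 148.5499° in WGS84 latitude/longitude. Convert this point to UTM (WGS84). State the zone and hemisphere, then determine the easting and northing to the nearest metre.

Zone 55S: E 546757 m, N 1751875 m

Longitude 148.5499° lies in the 6° band [144°, 150°), giving zone 55; latitude is south of the equator, so 55S.
Zone 55 central meridian λ₀ = 6×55 − 183 = 147°; Δλ = +1.5499°.
Transverse Mercator on WGS84 with k₀ = 0.9996 gives E = 546757.404 m, N = 1751875.241 m.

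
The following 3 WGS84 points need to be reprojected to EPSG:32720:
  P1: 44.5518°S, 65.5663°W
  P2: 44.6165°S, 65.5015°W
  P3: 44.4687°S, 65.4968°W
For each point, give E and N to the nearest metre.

UTM zone 20S: λ₀ = -63°, k₀ = 0.9996.
P1 (-44.5518°, -65.5663°) → (296164.479, 5063633.343) m.
P2 (-44.6165°, -65.5015°) → (301531.854, 5056606.206) m.
P3 (-44.4687°, -65.4968°) → (301402.597, 5073035.292) m.

P1: E 296164 m, N 5063633 m; P2: E 301532 m, N 5056606 m; P3: E 301403 m, N 5073035 m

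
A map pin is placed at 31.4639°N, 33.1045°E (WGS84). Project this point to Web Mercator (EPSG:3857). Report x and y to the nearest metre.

Web Mercator is spherical with R = a = 6378137 m.
x = R·λ = 6378137 × 0.577782522 = 3685176.083 m.
y = R·ln tan(π/4 + φ/2) = 6378137 × 0.579031632 = 3693143.075 m.

x 3685176 m, y 3693143 m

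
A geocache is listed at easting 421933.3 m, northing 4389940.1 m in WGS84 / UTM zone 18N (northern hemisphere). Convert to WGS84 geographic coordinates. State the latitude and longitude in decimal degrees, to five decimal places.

Zone 18N: λ₀ = -75°, k₀ = 0.9996, false easting 500000 m.
Meridian distance M = (N − FN)/k₀ = 4391696.8 m.
Inverse transverse Mercator on WGS84 gives φ = 39.65570022°, λ = -75.91000046°.

lat 39.65570°, lon -75.91000°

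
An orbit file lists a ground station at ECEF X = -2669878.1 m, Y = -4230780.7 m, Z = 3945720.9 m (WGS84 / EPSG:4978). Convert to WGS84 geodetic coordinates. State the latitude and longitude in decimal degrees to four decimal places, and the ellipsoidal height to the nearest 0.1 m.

lat 38.4503°, lon -122.2544°, h 1625.2 m

λ = atan2(Y, X) = -122.25440010°; p = √(X²+Y²) = 5002774.7 m.
Bowring's method on WGS84 (a = 6378137 m, b = 6356752.314 m) gives φ = 38.45029990°, h = 1625.239 m.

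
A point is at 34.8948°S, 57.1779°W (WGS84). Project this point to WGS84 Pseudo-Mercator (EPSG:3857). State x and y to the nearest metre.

x -6365015 m, y -4149594 m

Web Mercator is spherical with R = a = 6378137 m.
x = R·λ = 6378137 × -0.997942614 = -6365014.713 m.
y = R·ln tan(π/4 + φ/2) = 6378137 × -0.650596570 = -4149594.058 m.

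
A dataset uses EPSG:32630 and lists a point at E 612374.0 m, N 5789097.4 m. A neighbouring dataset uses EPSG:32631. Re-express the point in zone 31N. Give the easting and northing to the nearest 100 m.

E 202800 m, N 5796800 m

UTM 30N → geographic: φ = 52.24080041°, λ = -1.35419968°.
UTM 31N (λ₀ = 3°) forward: E = 202759.904 m, N = 5796758.077 m.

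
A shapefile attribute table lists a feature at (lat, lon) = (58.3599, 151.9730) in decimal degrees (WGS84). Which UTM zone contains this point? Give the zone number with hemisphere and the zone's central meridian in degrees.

Zone 56N, central meridian 153°

UTM zone = ⌊(λ + 180)/6⌋ + 1; 151.9730° ∈ [150°, 156°) → zone 56.
Hemisphere: N (φ ≥ 0).
Central meridian λ₀ = 6×56 − 183 = 153°.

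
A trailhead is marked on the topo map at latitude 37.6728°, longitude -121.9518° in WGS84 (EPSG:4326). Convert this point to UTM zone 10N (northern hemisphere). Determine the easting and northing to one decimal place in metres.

E 592437.9 m, N 4170029.3 m

Zone 10 central meridian λ₀ = 6×10 − 183 = -123°; Δλ = +1.0482°.
Transverse Mercator on WGS84 with k₀ = 0.9996 gives E = 592437.865 m, N = 4170029.306 m.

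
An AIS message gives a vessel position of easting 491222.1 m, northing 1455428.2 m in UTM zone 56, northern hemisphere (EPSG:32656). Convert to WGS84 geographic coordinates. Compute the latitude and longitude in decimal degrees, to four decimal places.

Zone 56N: λ₀ = 153°, k₀ = 0.9996, false easting 500000 m.
Meridian distance M = (N − FN)/k₀ = 1456010.6 m.
Inverse transverse Mercator on WGS84 gives φ = 13.16539986°, λ = 152.91900000°.

lat 13.1654°, lon 152.9190°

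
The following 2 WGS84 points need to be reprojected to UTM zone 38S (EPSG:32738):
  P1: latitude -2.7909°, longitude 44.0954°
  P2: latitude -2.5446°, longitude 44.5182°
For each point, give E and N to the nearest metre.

UTM zone 38S: λ₀ = 45°, k₀ = 0.9996.
P1 (-2.7909°, 44.0954°) → (399455.079, 9691480.596) m.
P2 (-2.5446°, 44.5182°) → (446439.600, 9718733.390) m.

P1: E 399455 m, N 9691481 m; P2: E 446440 m, N 9718733 m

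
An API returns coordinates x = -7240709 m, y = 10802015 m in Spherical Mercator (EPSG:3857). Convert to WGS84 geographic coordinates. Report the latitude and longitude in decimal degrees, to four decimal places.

lat 69.1643°, lon -65.0444°

R = 6378137 m. λ = x/R = -65.04439563°.
φ = 2·arctan(exp(y/R)) − 90° = 2·arctan(5.43903) − 90° = 69.16430147°.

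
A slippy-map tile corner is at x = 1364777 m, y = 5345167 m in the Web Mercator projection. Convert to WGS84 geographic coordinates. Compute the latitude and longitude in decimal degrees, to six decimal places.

R = 6378137 m. λ = x/R = 12.26000039°.
φ = 2·arctan(exp(y/R)) − 90° = 2·arctan(2.31184) − 90° = 43.21770046°.

lat 43.217700°, lon 12.260000°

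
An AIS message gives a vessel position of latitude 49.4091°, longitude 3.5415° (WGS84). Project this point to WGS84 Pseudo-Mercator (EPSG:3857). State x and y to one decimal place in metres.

x 394238.0 m, y 6344564.4 m

Web Mercator is spherical with R = a = 6378137 m.
x = R·λ = 6378137 × 0.061810835 = 394237.977 m.
y = R·ln tan(π/4 + φ/2) = 6378137 × 0.994736293 = 6344564.354 m.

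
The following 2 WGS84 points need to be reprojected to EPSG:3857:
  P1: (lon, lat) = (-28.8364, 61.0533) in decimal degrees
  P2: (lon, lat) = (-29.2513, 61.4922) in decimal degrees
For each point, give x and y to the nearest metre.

Web Mercator: x = R·λ, y = R·ln tan(π/4+φ/2), R = 6378137 m.
P1 (61.0533°, -28.8364°) → (-3210053.364, 8638071.955) m.
P2 (61.4922°, -29.2513°) → (-3256239.821, 8739725.951) m.

P1: x -3210053 m, y 8638072 m; P2: x -3256240 m, y 8739726 m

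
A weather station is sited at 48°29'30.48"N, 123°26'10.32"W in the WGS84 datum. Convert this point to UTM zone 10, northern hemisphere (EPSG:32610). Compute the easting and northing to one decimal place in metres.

Zone 10 central meridian λ₀ = 6×10 − 183 = -123°; Δλ = -0.4362°.
Transverse Mercator on WGS84 with k₀ = 0.9996 gives E = 467771.940 m, N = 5371055.972 m.

E 467771.9 m, N 5371056.0 m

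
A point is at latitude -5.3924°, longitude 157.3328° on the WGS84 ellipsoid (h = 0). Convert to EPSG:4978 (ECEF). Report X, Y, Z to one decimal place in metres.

X -5859609.1 m, Y 2447187.1 m, Z -595398.5 m

WGS84: a = 6378137 m, e² = 0.006694380; N(φ) = a/√(1−e²sin²φ) = 6378325.551 m.
X = (N+h)·cosφ·cosλ = -5859609.064 m; Y = (N+h)·cosφ·sinλ = 2447187.104 m; Z = (N(1−e²)+h)·sinφ = -595398.470 m.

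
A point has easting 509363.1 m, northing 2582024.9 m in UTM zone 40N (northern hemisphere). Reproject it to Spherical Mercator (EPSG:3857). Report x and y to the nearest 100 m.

x 6355400 m, y 2674100 m

Unproject from UTM 40N (λ₀ = 57°) → φ = 23.34779966°, λ = 57.09160012°.
Web Mercator (R = 6378137 m): x = 6355407.854 m, y = 2674133.663 m.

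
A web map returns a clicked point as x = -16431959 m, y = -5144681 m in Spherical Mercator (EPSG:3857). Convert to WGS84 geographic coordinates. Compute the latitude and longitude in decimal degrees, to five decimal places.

R = 6378137 m. λ = x/R = -147.61079918°.
φ = 2·arctan(exp(y/R)) − 90° = 2·arctan(0.44637) − 90° = -41.89110211°.

lat -41.89110°, lon -147.61080°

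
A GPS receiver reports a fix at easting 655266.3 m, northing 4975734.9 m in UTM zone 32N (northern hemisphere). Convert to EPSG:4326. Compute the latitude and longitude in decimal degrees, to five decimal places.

lat 44.91810°, lon 10.96720°

Zone 32N: λ₀ = 9°, k₀ = 0.9996, false easting 500000 m.
Meridian distance M = (N − FN)/k₀ = 4977726.0 m.
Inverse transverse Mercator on WGS84 gives φ = 44.91810037°, λ = 10.96719993°.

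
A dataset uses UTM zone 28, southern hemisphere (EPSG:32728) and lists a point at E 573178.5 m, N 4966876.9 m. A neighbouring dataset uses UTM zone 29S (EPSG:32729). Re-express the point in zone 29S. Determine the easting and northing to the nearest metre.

UTM 28S → geographic: φ = -45.44779963°, λ = -14.06420054°.
UTM 29S (λ₀ = -9°) forward: E = 103992.617 m, N = 4954815.176 m.

E 103993 m, N 4954815 m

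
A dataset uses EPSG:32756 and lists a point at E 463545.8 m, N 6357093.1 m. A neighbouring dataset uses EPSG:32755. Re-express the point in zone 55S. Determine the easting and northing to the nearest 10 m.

E 1024870 m, N 6343170 m

UTM 56S → geographic: φ = -32.92380024°, λ = 152.61010028°.
UTM 55S (λ₀ = 147°) forward: E = 1024867.469 m, N = 6343166.871 m.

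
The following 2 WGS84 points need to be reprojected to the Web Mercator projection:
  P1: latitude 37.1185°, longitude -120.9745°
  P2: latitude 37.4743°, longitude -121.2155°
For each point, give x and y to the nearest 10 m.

Web Mercator: x = R·λ, y = R·ln tan(π/4+φ/2), R = 6378137 m.
P1 (37.1185°, -120.9745°) → (-13466819.739, 4455637.056) m.
P2 (37.4743°, -121.2155°) → (-13493647.736, 4505425.914) m.

P1: x -13466820 m, y 4455640 m; P2: x -13493650 m, y 4505430 m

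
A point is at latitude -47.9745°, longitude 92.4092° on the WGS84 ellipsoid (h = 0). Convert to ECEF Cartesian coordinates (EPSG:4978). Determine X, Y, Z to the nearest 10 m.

WGS84: a = 6378137 m, e² = 0.006694380; N(φ) = a/√(1−e²sin²φ) = 6389950.489 m.
X = (N+h)·cosφ·cosλ = -179822.982 m; Y = (N+h)·cosφ·sinλ = 4274043.257 m; Z = (N(1−e²)+h)·sinφ = -4714978.644 m.

X -179820 m, Y 4274040 m, Z -4714980 m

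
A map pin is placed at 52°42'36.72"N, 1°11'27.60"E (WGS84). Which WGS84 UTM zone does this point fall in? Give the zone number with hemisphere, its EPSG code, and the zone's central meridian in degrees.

UTM zone = ⌊(λ + 180)/6⌋ + 1; 1.1910° ∈ [0°, 6°) → zone 31.
Hemisphere: N (φ ≥ 0).
Central meridian λ₀ = 6×31 − 183 = 3°.
EPSG code: 32631.

Zone 31N (EPSG:32631), central meridian 3°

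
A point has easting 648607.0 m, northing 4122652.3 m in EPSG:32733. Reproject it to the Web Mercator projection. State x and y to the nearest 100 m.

x 1916500 m, y -6987600 m

Unproject from UTM 33S (λ₀ = 15°) → φ = -53.02499967°, λ = 17.21579946°.
Web Mercator (R = 6378137 m): x = 1916454.030 m, y = -6987623.522 m.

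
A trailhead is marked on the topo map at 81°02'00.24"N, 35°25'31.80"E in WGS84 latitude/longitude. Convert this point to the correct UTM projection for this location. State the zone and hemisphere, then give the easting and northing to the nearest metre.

Standard formula gives zone 36, but this point is in the Norway/Svalbard exception area, so zone 37N applies.
Zone 37 central meridian λ₀ = 6×37 − 183 = 39°; Δλ = -3.5745°.
Transverse Mercator on WGS84 with k₀ = 0.9996 gives E = 437841.767 m, N = 8998848.403 m.

Zone 37N: E 437842 m, N 8998848 m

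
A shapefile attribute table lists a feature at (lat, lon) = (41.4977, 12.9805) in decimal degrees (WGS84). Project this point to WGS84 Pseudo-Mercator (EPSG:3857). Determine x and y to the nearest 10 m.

x 1444980 m, y 5086030 m

Web Mercator is spherical with R = a = 6378137 m.
x = R·λ = 6378137 × 0.226552464 = 1444982.650 m.
y = R·ln tan(π/4 + φ/2) = 6378137 × 0.797416518 = 5086031.800 m.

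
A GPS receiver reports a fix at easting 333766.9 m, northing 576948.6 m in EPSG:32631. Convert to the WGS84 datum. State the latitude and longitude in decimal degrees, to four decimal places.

Zone 31N: λ₀ = 3°, k₀ = 0.9996, false easting 500000 m.
Meridian distance M = (N − FN)/k₀ = 577179.5 m.
Inverse transverse Mercator on WGS84 gives φ = 5.21789977°, λ = 1.50009986°.

lat 5.2179°, lon 1.5001°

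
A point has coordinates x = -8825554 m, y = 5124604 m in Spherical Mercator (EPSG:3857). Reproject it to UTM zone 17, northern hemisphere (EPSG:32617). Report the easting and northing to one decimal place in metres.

E 642882.0 m, N 4624191.1 m

Web Mercator inverse (R = 6378137 m) → φ = 41.75670220°, λ = -79.28130049°.
UTM 17N forward: E = 642881.980 m, N = 4624191.131 m.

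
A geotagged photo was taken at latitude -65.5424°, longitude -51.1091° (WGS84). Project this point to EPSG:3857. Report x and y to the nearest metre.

x -5689439 m, y -9752714 m

Web Mercator is spherical with R = a = 6378137 m.
x = R·λ = 6378137 × -0.892022073 = -5689438.987 m.
y = R·ln tan(π/4 + φ/2) = 6378137 × -1.529085121 = -9752714.384 m.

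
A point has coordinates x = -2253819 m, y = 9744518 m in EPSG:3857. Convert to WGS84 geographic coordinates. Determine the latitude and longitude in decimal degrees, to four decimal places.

lat 65.5119°, lon -20.2464°

R = 6378137 m. λ = x/R = -20.24640055°.
φ = 2·arctan(exp(y/R)) − 90° = 2·arctan(4.60803) − 90° = 65.51189815°.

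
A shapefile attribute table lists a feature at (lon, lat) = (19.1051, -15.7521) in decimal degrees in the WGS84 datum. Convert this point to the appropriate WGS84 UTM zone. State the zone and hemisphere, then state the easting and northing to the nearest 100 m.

Zone 34S: E 297000 m, N 8257600 m

Longitude 19.1051° lies in the 6° band [18°, 24°), giving zone 34; latitude is south of the equator, so 34S.
Zone 34 central meridian λ₀ = 6×34 − 183 = 21°; Δλ = -1.8949°.
Transverse Mercator on WGS84 with k₀ = 0.9996 gives E = 296981.820 m, N = 8257574.005 m.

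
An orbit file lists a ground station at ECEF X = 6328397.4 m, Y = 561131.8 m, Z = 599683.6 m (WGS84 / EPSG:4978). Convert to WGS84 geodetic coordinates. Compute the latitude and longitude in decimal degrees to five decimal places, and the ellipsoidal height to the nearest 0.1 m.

λ = atan2(Y, X) = 5.06709987°; p = √(X²+Y²) = 6353226.2 m.
Bowring's method on WGS84 (a = 6378137 m, b = 6356752.314 m) gives φ = 5.42830007°, h = 3518.372 m.

lat 5.42830°, lon 5.06710°, h 3518.4 m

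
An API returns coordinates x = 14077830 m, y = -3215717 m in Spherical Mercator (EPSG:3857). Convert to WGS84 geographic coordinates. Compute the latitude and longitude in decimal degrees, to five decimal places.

lat -27.73590°, lon 126.46330°

R = 6378137 m. λ = x/R = 126.46329856°.
φ = 2·arctan(exp(y/R)) − 90° = 2·arctan(0.60400) − 90° = -27.73589649°.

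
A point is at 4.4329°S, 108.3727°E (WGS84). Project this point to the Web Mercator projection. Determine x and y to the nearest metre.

x 12063994 m, y -493961 m

Web Mercator is spherical with R = a = 6378137 m.
x = R·λ = 6378137 × 1.891460434 = 12063993.780 m.
y = R·ln tan(π/4 + φ/2) = 6378137 × -0.077446003 = -493961.219 m.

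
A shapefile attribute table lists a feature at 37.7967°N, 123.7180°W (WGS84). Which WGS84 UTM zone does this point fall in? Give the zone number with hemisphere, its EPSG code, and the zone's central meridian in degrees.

Zone 10N (EPSG:32610), central meridian -123°

UTM zone = ⌊(λ + 180)/6⌋ + 1; -123.7180° ∈ [-126°, -120°) → zone 10.
Hemisphere: N (φ ≥ 0).
Central meridian λ₀ = 6×10 − 183 = -123°.
EPSG code: 32610.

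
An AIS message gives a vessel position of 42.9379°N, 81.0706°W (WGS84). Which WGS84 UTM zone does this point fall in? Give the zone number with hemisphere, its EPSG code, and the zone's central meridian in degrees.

UTM zone = ⌊(λ + 180)/6⌋ + 1; -81.0706° ∈ [-84°, -78°) → zone 17.
Hemisphere: N (φ ≥ 0).
Central meridian λ₀ = 6×17 − 183 = -81°.
EPSG code: 32617.

Zone 17N (EPSG:32617), central meridian -81°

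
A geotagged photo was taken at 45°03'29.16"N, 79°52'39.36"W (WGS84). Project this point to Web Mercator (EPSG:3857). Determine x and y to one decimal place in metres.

Web Mercator is spherical with R = a = 6378137 m.
x = R·λ = 6378137 × -1.394127119 = -8891933.758 m.
y = R·ln tan(π/4 + φ/2) = 6378137 × 0.882808379 = 5630672.784 m.

x -8891933.8 m, y 5630672.8 m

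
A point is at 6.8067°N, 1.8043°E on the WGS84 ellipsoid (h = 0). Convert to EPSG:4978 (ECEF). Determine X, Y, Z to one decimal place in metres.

X 6330339.3 m, Y 199414.5 m, Z 750912.1 m

WGS84: a = 6378137 m, e² = 0.006694380; N(φ) = a/√(1−e²sin²φ) = 6378436.908 m.
X = (N+h)·cosφ·cosλ = 6330339.3499 m; Y = (N+h)·cosφ·sinλ = 199414.486 m; Z = (N(1−e²)+h)·sinφ = 750912.096 m.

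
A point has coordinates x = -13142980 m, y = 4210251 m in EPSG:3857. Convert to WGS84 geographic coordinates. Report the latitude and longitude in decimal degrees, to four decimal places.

lat 35.3405°, lon -118.0654°

R = 6378137 m. λ = x/R = -118.06539813°.
φ = 2·arctan(exp(y/R)) − 90° = 2·arctan(1.93500) − 90° = 35.34050329°.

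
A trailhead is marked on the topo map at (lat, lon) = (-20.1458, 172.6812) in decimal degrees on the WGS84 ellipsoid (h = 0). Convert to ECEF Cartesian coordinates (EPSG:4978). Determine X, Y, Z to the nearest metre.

X -5941492 m, Y 763104 m, Z -2182857 m

WGS84: a = 6378137 m, e² = 0.006694380; N(φ) = a/√(1−e²sin²φ) = 6380670.875 m.
X = (N+h)·cosφ·cosλ = -5941491.842 m; Y = (N+h)·cosφ·sinλ = 763104.268 m; Z = (N(1−e²)+h)·sinφ = -2182857.155 m.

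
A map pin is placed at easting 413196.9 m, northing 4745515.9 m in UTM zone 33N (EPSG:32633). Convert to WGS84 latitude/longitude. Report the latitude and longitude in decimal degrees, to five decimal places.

lat 42.85730°, lon 13.93750°

Zone 33N: λ₀ = 15°, k₀ = 0.9996, false easting 500000 m.
Meridian distance M = (N − FN)/k₀ = 4747414.9 m.
Inverse transverse Mercator on WGS84 gives φ = 42.85730028°, λ = 13.93750057°.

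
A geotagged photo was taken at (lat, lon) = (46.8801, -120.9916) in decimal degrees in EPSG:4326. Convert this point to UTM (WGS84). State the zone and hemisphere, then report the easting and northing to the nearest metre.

Longitude -120.9916° lies in the 6° band [-126°, -120°), giving zone 10; latitude is north of the equator, so 10N.
Zone 10 central meridian λ₀ = 6×10 − 183 = -123°; Δλ = +2.0084°.
Transverse Mercator on WGS84 with k₀ = 0.9996 gives E = 653028.994 m, N = 5193798.303 m.

Zone 10N: E 653029 m, N 5193798 m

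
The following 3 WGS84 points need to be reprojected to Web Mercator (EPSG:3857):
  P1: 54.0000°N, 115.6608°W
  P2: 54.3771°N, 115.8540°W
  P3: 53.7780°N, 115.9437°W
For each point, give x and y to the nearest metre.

Web Mercator: x = R·λ, y = R·ln tan(π/4+φ/2), R = 6378137 m.
P1 (54.0000°, -115.6608°) → (-12875301.361, 7170156.294) m.
P2 (54.3771°, -115.8540°) → (-12896808.286, 7241900.492) m.
P3 (53.7780°, -115.9437°) → (-12906793.645, 7128223.760) m.

P1: x -12875301 m, y 7170156 m; P2: x -12896808 m, y 7241900 m; P3: x -12906794 m, y 7128224 m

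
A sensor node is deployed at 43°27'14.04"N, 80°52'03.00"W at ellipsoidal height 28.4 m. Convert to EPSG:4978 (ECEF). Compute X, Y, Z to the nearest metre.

X 736045 m, Y -4578653 m, Z 4364265 m

WGS84: a = 6378137 m, e² = 0.006694380; N(φ) = a/√(1−e²sin²φ) = 6388259.657 m.
X = (N+h)·cosφ·cosλ = 736045.361 m; Y = (N+h)·cosφ·sinλ = -4578652.619 m; Z = (N(1−e²)+h)·sinφ = 4364264.655 m.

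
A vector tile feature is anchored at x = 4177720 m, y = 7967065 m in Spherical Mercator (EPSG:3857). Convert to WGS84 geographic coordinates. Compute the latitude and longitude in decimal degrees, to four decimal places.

lat 57.9988°, lon 37.5291°

R = 6378137 m. λ = x/R = 37.52909729°.
φ = 2·arctan(exp(y/R)) − 90° = 2·arctan(3.48728) − 90° = 57.99879783°.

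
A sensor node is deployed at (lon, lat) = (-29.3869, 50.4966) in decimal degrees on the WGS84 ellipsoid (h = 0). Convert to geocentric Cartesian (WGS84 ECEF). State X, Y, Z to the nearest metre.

X 3542285 m, Y -1994908 m, Z 4898112 m

WGS84: a = 6378137 m, e² = 0.006694380; N(φ) = a/√(1−e²sin²φ) = 6390885.068 m.
X = (N+h)·cosφ·cosλ = 3542284.847 m; Y = (N+h)·cosφ·sinλ = -1994908.025 m; Z = (N(1−e²)+h)·sinφ = 4898111.981 m.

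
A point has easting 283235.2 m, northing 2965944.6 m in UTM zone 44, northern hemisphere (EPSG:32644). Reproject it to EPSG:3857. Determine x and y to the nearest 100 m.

x 8774100 m, y 3098300 m

Unproject from UTM 44N (λ₀ = 81°) → φ = 26.79819956°, λ = 78.81939965°.
Web Mercator (R = 6378137 m): x = 8774135.434 m, y = 3098281.995 m.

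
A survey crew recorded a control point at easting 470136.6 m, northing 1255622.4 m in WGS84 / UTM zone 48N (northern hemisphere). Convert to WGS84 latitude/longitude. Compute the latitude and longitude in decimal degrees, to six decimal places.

Zone 48N: λ₀ = 105°, k₀ = 0.9996, false easting 500000 m.
Meridian distance M = (N − FN)/k₀ = 1256124.8 m.
Inverse transverse Mercator on WGS84 gives φ = 11.35839993°, λ = 104.72630039°.

lat 11.358400°, lon 104.726300°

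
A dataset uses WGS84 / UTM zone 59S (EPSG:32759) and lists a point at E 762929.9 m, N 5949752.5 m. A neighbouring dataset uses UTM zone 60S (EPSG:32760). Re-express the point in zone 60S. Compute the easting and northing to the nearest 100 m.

UTM 59S → geographic: φ = -36.56150013°, λ = 173.93789966°.
UTM 60S (λ₀ = 177°) forward: E = 225951.618 m, N = 5949405.394 m.

E 226000 m, N 5949400 m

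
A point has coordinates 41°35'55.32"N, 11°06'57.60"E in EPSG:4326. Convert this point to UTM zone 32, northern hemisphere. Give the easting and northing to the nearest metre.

Zone 32 central meridian λ₀ = 6×32 − 183 = 9°; Δλ = +2.1160°.
Transverse Mercator on WGS84 with k₀ = 0.9996 gives E = 676343.637 m, N = 4607384.312 m.

E 676344 m, N 4607384 m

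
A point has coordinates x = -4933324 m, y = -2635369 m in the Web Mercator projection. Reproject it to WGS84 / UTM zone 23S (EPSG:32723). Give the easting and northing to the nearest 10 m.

Web Mercator inverse (R = 6378137 m) → φ = -23.02770142°, λ = -44.31680351°.
UTM 23S forward: E = 570001.883 m, N = 7453250.428 m.

E 570000 m, N 7453250 m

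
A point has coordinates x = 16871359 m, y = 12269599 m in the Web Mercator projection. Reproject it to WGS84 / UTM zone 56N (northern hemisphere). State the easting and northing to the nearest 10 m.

E 453970 m, N 8143380 m

Web Mercator inverse (R = 6378137 m) → φ = 73.37959904°, λ = 151.55799654°.
UTM 56N forward: E = 453966.371 m, N = 8143381.068 m.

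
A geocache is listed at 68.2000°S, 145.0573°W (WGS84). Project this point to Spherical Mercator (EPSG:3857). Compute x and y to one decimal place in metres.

Web Mercator is spherical with R = a = 6378137 m.
x = R·λ = 6378137 × -2.531727489 = -16147704.772 m.
y = R·ln tan(π/4 + φ/2) = 6378137 × -1.647297386 = -10506688.410 m.

x -16147704.8 m, y -10506688.4 m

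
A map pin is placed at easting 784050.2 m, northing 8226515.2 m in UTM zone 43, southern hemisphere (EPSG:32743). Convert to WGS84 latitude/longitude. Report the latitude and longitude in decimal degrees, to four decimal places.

lat -16.0247°, lon 77.6544°

Zone 43S: λ₀ = 75°, k₀ = 0.9996, false easting 500000 m, false northing 10000000 m.
Meridian distance M = (N − FN)/k₀ = -1774194.5 m.
Inverse transverse Mercator on WGS84 gives φ = -16.02469961°, λ = 77.65439975°.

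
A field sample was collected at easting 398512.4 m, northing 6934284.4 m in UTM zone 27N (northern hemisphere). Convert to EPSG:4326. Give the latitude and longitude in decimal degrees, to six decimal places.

Zone 27N: λ₀ = -21°, k₀ = 0.9996, false easting 500000 m.
Meridian distance M = (N − FN)/k₀ = 6937059.2 m.
Inverse transverse Mercator on WGS84 gives φ = 62.52559992°, λ = -22.97189971°.

lat 62.525600°, lon -22.971900°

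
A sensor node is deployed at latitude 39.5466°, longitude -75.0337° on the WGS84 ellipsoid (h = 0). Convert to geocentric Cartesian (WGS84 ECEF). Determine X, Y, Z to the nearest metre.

X 1271863 m, Y -4757850 m, Z 4039294 m

WGS84: a = 6378137 m, e² = 0.006694380; N(φ) = a/√(1−e²sin²φ) = 6386809.346 m.
X = (N+h)·cosφ·cosλ = 1271863.134 m; Y = (N+h)·cosφ·sinλ = -4757849.886 m; Z = (N(1−e²)+h)·sinφ = 4039294.403 m.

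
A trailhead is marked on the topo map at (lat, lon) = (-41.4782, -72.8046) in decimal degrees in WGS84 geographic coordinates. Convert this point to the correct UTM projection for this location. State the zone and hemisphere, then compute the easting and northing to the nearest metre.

Zone 18S: E 683301 m, N 5405829 m

Longitude -72.8046° lies in the 6° band [-78°, -72°), giving zone 18; latitude is south of the equator, so 18S.
Zone 18 central meridian λ₀ = 6×18 − 183 = -75°; Δλ = +2.1954°.
Transverse Mercator on WGS84 with k₀ = 0.9996 gives E = 683301.187 m, N = 5405829.413 m.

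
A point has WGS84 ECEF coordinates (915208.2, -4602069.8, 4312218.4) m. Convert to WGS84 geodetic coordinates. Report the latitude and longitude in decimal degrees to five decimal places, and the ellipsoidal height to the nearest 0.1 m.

lat 42.77530°, lon -78.75240°, h 4426.4 m

λ = atan2(Y, X) = -78.75240003°; p = √(X²+Y²) = 4692190.6 m.
Bowring's method on WGS84 (a = 6378137 m, b = 6356752.314 m) gives φ = 42.77530010°, h = 4426.362 m.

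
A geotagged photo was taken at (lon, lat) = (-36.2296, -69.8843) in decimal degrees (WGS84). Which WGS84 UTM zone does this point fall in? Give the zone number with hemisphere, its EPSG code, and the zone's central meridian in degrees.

Zone 24S (EPSG:32724), central meridian -39°

UTM zone = ⌊(λ + 180)/6⌋ + 1; -36.2296° ∈ [-42°, -36°) → zone 24.
Hemisphere: S (φ < 0).
Central meridian λ₀ = 6×24 − 183 = -39°.
EPSG code: 32724.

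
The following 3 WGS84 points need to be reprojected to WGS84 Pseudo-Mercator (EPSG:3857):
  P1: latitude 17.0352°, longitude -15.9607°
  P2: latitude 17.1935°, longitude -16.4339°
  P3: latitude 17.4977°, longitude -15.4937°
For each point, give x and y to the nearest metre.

P1: x -1776737 m, y 1924923 m; P2: x -1829413 m, y 1943361 m; P3: x -1724751 m, y 1978838 m

Web Mercator: x = R·λ, y = R·ln tan(π/4+φ/2), R = 6378137 m.
P1 (17.0352°, -15.9607°) → (-1776736.997, 1924922.912) m.
P2 (17.1935°, -16.4339°) → (-1829413.380, 1943361.256) m.
P3 (17.4977°, -15.4937°) → (-1724750.795, 1978838.041) m.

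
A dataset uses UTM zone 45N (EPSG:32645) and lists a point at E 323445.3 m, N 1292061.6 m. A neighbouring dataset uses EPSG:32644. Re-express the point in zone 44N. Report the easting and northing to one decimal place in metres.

E 977803.9 m, N 1295260.0 m

UTM 45N → geographic: φ = 11.68350032°, λ = 85.38020024°.
UTM 44N (λ₀ = 81°) forward: E = 977803.934 m, N = 1295259.974 m.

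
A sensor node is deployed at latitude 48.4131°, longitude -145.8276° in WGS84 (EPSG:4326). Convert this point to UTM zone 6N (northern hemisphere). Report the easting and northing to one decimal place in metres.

Zone 6 central meridian λ₀ = 6×6 − 183 = -147°; Δλ = +1.1724°.
Transverse Mercator on WGS84 with k₀ = 0.9996 gives E = 586754.578 m, N = 5362880.153 m.

E 586754.6 m, N 5362880.2 m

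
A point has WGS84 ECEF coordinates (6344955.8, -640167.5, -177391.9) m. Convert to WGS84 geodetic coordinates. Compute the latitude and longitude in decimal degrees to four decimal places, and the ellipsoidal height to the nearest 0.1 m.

lat -1.6041°, lon -5.7613°, h 1514.9 m

λ = atan2(Y, X) = -5.76129970°; p = √(X²+Y²) = 6377168.5 m.
Bowring's method on WGS84 (a = 6378137 m, b = 6356752.314 m) gives φ = -1.60410002°, h = 1514.906 m.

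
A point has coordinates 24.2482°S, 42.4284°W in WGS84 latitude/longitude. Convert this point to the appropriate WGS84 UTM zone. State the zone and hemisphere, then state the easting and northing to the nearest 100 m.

Zone 23S: E 761100 m, N 7315900 m

Longitude -42.4284° lies in the 6° band [-48°, -42°), giving zone 23; latitude is south of the equator, so 23S.
Zone 23 central meridian λ₀ = 6×23 − 183 = -45°; Δλ = +2.5716°.
Transverse Mercator on WGS84 with k₀ = 0.9996 gives E = 761114.603 m, N = 7315886.175 m.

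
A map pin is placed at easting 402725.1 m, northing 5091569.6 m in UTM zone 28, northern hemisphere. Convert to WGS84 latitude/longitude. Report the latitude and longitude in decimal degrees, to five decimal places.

lat 45.97080°, lon -16.25560°

Zone 28N: λ₀ = -15°, k₀ = 0.9996, false easting 500000 m.
Meridian distance M = (N − FN)/k₀ = 5093607.0 m.
Inverse transverse Mercator on WGS84 gives φ = 45.97080020°, λ = -16.25560012°.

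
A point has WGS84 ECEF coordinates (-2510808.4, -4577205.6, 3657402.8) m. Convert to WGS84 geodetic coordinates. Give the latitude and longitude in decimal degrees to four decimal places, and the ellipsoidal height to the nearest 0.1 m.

λ = atan2(Y, X) = -118.74679990°; p = √(X²+Y²) = 5220629.3 m.
Bowring's method on WGS84 (a = 6378137 m, b = 6356752.314 m) gives φ = 35.19480052°, h = 3216.381 m.

lat 35.1948°, lon -118.7468°, h 3216.4 m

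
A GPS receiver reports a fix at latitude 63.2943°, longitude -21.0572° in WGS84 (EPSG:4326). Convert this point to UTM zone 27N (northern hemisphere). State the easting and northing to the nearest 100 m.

E 497100 m, N 7018400 m

Zone 27 central meridian λ₀ = 6×27 − 183 = -21°; Δλ = -0.0572°.
Transverse Mercator on WGS84 with k₀ = 0.9996 gives E = 497131.880 m, N = 7018381.225 m.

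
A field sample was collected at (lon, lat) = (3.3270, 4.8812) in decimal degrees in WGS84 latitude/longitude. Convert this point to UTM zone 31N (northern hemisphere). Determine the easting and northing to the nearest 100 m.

Zone 31 central meridian λ₀ = 6×31 − 183 = 3°; Δλ = +0.3270°.
Transverse Mercator on WGS84 with k₀ = 0.9996 gives E = 536256.021 m, N = 539541.153 m.

E 536300 m, N 539500 m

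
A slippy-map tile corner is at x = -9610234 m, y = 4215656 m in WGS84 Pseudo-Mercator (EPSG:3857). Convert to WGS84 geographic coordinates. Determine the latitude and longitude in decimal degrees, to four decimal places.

lat 35.3801°, lon -86.3302°

R = 6378137 m. λ = x/R = -86.33020086°.
φ = 2·arctan(exp(y/R)) − 90° = 2·arctan(1.93664) − 90° = 35.38010043°.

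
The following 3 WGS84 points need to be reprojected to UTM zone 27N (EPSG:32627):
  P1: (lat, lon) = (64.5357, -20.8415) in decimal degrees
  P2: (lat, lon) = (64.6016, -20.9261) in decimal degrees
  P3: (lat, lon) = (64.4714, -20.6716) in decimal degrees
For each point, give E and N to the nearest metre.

P1: E 507604 m, N 7156720 m; P2: E 503537 m, N 7164057 m; P3: E 515792 m, N 7149586 m

UTM zone 27N: λ₀ = -21°, k₀ = 0.9996.
P1 (64.5357°, -20.8415°) → (507603.808, 7156720.393) m.
P2 (64.6016°, -20.9261°) → (503536.693, 7164056.952) m.
P3 (64.4714°, -20.6716°) → (515791.544, 7149586.112) m.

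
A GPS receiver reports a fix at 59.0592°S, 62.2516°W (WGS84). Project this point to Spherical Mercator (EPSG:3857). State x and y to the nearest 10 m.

x -6929820 m, y -8193190 m

Web Mercator is spherical with R = a = 6378137 m.
x = R·λ = 6378137 × -1.086495385 = -6929816.413 m.
y = R·ln tan(π/4 + φ/2) = 6378137 × -1.284574680 = -8193193.294 m.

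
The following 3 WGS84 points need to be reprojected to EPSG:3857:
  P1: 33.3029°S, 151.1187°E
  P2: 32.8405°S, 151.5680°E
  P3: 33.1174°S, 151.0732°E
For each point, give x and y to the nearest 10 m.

P1: x 16822460 m, y -3935580 m; P2: x 16872470 m, y -3874150 m; P3: x 16817390 m, y -3910900 m

Web Mercator: x = R·λ, y = R·ln tan(π/4+φ/2), R = 6378137 m.
P1 (-33.3029°, 151.1187°) → (16822456.733, -3935578.234) m.
P2 (-32.8405°, 151.5680°) → (16872472.581, -3874152.092) m.
P3 (-33.1174°, 151.0732°) → (16817391.697, -3910897.238) m.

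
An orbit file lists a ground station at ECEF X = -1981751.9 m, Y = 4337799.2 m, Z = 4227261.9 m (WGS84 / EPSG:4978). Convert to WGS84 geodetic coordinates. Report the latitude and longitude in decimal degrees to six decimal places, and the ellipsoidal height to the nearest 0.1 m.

λ = atan2(Y, X) = 114.55360038°; p = √(X²+Y²) = 4769050.5 m.
Bowring's method on WGS84 (a = 6378137 m, b = 6356752.314 m) gives φ = 41.74459959°, h = 4177.583 m.

lat 41.744600°, lon 114.553600°, h 4177.6 m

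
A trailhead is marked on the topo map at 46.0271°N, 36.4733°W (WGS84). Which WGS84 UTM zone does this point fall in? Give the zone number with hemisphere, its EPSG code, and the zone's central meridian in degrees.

UTM zone = ⌊(λ + 180)/6⌋ + 1; -36.4733° ∈ [-42°, -36°) → zone 24.
Hemisphere: N (φ ≥ 0).
Central meridian λ₀ = 6×24 − 183 = -39°.
EPSG code: 32624.

Zone 24N (EPSG:32624), central meridian -39°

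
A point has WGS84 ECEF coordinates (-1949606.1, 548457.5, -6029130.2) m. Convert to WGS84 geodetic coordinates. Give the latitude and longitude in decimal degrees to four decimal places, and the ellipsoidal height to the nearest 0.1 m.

λ = atan2(Y, X) = 164.28780044°; p = √(X²+Y²) = 2025282.6 m.
Bowring's method on WGS84 (a = 6378137 m, b = 6356752.314 m) gives φ = -71.54779968°, h = 1291.983 m.

lat -71.5478°, lon 164.2878°, h 1292.0 m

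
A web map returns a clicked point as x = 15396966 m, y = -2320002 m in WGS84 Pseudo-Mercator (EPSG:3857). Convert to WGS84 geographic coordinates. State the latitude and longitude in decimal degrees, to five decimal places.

R = 6378137 m. λ = x/R = 138.31329887°.
φ = 2·arctan(exp(y/R)) − 90° = 2·arctan(0.69507) − 90° = -20.39599965°.

lat -20.39600°, lon 138.31330°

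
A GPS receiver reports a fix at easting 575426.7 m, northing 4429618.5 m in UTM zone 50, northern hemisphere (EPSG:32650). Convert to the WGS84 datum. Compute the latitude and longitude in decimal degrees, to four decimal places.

lat 40.0134°, lon 117.8838°

Zone 50N: λ₀ = 117°, k₀ = 0.9996, false easting 500000 m.
Meridian distance M = (N − FN)/k₀ = 4431391.1 m.
Inverse transverse Mercator on WGS84 gives φ = 40.01339961°, λ = 117.88380025°.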